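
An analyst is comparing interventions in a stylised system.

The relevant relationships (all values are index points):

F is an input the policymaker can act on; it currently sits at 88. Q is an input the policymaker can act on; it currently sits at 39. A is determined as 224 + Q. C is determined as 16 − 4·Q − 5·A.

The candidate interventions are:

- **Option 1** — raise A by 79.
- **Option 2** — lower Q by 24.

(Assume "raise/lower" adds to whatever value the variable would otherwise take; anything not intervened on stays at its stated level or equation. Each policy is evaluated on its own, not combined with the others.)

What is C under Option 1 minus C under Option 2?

Option 1 (A + 79):
  Q = 39
  A = 224 + 39 (+79 from intervention) = 342
  C = 16 − 4·39 − 5·342 = -1850
Option 2 (Q − 24):
  Q = 39 − 24 = 15
  A = 224 + 15 = 239
  C = 16 − 4·15 − 5·239 = -1239
C: -1850 − (-1239) = -611

-611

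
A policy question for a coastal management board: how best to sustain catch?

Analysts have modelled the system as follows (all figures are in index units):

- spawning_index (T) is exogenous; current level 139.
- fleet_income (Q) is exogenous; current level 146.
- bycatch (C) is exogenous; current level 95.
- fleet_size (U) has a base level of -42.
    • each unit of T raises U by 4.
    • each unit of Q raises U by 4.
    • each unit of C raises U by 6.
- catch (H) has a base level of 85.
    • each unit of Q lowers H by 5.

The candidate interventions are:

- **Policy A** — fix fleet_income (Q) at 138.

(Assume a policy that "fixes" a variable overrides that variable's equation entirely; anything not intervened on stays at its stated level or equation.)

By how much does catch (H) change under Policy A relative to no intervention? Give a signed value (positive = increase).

40

Baseline:
  Q = 146
  H = 85 − 5·146 = -645
Policy A (Q := 138):
  Q = 138
  H = 85 − 5·138 = -605
Change in H: -605 − (-645) = 40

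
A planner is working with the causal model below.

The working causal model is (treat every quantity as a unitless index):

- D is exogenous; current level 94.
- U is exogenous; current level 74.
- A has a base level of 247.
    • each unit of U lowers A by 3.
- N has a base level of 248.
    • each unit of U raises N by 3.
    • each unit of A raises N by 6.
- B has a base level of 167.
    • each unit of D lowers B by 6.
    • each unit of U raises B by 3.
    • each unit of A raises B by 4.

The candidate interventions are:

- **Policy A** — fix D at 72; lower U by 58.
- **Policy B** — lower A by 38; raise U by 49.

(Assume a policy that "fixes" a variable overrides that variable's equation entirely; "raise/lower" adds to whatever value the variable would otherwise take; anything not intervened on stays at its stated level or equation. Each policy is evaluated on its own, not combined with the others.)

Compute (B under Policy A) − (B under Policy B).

1247

Policy A (D := 72, U − 58):
  D = 72
  U = 74 − 58 = 16
  A = 247 − 3·16 = 199
  B = 167 − 6·72 + 3·16 + 4·199 = 579
Policy B (A − 38, U + 49):
  D = 94
  U = 74 + 49 = 123
  A = 247 − 3·123 (−38 from intervention) = -160
  B = 167 − 6·94 + 3·123 + 4·(-160) = -668
B: 579 − (-668) = 1247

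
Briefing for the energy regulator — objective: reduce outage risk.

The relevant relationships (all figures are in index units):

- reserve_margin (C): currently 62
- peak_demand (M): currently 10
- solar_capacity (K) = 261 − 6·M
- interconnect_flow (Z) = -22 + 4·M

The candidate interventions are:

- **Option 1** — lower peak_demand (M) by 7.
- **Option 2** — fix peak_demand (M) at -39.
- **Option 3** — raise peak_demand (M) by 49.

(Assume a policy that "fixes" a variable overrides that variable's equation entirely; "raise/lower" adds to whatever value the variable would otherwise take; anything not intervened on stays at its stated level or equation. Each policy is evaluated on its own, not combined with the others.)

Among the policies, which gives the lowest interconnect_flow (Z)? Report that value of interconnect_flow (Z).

Option 1 (M − 7):
  M = 10 − 7 = 3
  Z = -22 + 4·3 = -10
Option 2 (M := -39):
  M = -39
  Z = -22 + 4·(-39) = -178
Option 3 (M + 49):
  M = 10 + 49 = 59
  Z = -22 + 4·59 = 214
Comparing — Option 1: Z=-10, Option 2: Z=-178, Option 3: Z=214. Lowest is -178 (Option 2).

-178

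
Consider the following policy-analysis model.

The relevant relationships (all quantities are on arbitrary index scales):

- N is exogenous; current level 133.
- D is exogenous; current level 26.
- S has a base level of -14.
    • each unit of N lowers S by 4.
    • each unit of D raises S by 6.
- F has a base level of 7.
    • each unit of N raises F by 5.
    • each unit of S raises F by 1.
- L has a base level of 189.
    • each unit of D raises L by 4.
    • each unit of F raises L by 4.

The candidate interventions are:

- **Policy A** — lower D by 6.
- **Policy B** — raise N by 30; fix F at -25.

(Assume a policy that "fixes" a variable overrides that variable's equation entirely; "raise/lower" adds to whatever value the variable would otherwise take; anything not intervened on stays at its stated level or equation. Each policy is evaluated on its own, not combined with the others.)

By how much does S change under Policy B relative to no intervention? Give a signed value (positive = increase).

-120

Baseline:
  N = 133
  D = 26
  S = -14 − 4·133 + 6·26 = -390
Policy B (N + 30, F := -25):
  N = 133 + 30 = 163
  D = 26
  S = -14 − 4·163 + 6·26 = -510
Change in S: -510 − (-390) = -120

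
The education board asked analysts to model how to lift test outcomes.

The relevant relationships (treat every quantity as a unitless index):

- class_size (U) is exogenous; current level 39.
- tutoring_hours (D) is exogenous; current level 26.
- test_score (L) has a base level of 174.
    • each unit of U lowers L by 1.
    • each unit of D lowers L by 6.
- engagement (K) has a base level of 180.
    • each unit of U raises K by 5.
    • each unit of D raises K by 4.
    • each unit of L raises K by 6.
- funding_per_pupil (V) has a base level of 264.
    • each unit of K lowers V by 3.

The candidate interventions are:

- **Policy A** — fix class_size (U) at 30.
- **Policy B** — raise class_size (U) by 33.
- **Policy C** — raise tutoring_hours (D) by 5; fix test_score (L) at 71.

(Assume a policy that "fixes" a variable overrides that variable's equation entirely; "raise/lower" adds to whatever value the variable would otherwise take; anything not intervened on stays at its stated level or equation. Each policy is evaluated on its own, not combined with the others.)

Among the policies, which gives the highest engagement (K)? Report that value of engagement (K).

925

Policy A (U := 30):
  U = 30
  D = 26
  L = 174 − 30 − 6·26 = -12
  K = 180 + 5·30 + 4·26 + 6·(-12) = 362
Policy B (U + 33):
  U = 39 + 33 = 72
  D = 26
  L = 174 − 72 − 6·26 = -54
  K = 180 + 5·72 + 4·26 + 6·(-54) = 320
Policy C (D + 5, L := 71):
  U = 39
  D = 26 + 5 = 31
  L = 71
  K = 180 + 5·39 + 4·31 + 6·71 = 925
Comparing — Policy A: K=362, Policy B: K=320, Policy C: K=925. Highest is 925 (Policy C).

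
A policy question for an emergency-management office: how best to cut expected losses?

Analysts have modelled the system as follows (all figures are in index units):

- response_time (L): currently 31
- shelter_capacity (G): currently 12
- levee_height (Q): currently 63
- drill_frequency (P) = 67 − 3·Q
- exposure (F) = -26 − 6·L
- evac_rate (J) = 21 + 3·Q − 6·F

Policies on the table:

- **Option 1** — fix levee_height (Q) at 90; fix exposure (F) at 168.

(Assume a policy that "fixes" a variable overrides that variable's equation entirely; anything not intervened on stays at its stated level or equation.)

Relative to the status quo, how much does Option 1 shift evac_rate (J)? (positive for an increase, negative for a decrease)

Baseline:
  L = 31
  Q = 63
  F = -26 − 6·31 = -212
  J = 21 + 3·63 − 6·(-212) = 1482
Option 1 (Q := 90, F := 168):
  L = 31
  Q = 90
  F = 168
  J = 21 + 3·90 − 6·168 = -717
Change in J: -717 − 1482 = -2199

-2199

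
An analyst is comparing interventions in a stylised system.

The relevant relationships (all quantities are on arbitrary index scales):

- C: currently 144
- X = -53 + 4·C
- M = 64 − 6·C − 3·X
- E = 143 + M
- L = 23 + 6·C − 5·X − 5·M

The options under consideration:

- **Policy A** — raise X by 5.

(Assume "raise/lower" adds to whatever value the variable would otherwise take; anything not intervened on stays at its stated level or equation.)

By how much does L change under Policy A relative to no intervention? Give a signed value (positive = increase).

Baseline:
  C = 144
  X = -53 + 4·144 = 523
  M = 64 − 6·144 − 3·523 = -2369
  L = 23 + 6·144 − 5·523 − 5·(-2369) = 10117
Policy A (X + 5):
  C = 144
  X = -53 + 4·144 (+5 from intervention) = 528
  M = 64 − 6·144 − 3·528 = -2384
  L = 23 + 6·144 − 5·528 − 5·(-2384) = 10167
Change in L: 10167 − 10117 = 50

50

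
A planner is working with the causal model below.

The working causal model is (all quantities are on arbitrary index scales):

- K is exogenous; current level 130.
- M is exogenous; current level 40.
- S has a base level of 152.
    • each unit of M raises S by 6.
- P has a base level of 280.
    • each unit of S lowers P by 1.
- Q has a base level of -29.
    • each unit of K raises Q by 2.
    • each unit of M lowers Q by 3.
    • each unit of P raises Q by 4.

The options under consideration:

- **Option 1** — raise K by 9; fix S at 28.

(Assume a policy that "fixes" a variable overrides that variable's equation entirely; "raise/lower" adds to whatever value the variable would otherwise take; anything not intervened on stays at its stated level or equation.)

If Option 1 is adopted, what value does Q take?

1137

Option 1 (K + 9, S := 28):
  K = 130 + 9 = 139
  M = 40
  S = 28
  P = 280 − 28 = 252
  Q = -29 + 2·139 − 3·40 + 4·252 = 1137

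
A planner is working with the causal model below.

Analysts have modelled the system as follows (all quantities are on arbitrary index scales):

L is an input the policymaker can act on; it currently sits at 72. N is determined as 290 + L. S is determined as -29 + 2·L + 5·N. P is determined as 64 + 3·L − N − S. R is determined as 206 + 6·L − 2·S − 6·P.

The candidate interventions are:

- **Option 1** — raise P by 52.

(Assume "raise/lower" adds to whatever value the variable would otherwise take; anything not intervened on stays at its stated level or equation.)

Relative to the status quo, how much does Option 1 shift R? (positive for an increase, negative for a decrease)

Baseline:
  L = 72
  N = 290 + 72 = 362
  S = -29 + 2·72 + 5·362 = 1925
  P = 64 + 3·72 − 362 − 1925 = -2007
  R = 206 + 6·72 − 2·1925 − 6·(-2007) = 8830
Option 1 (P + 52):
  L = 72
  N = 290 + 72 = 362
  S = -29 + 2·72 + 5·362 = 1925
  P = 64 + 3·72 − 362 − 1925 (+52 from intervention) = -1955
  R = 206 + 6·72 − 2·1925 − 6·(-1955) = 8518
Change in R: 8518 − 8830 = -312

-312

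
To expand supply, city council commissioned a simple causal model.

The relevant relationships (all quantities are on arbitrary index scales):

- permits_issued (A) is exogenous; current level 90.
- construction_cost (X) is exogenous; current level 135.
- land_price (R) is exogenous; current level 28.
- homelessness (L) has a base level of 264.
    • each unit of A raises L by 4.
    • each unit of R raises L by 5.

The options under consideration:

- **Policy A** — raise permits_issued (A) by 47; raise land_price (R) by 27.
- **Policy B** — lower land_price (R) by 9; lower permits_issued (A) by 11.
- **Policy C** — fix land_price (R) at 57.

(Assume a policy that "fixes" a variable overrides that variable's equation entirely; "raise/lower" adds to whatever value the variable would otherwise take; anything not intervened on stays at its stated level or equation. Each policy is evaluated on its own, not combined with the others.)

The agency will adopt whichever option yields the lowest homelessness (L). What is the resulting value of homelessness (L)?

Policy A (A + 47, R + 27):
  A = 90 + 47 = 137
  R = 28 + 27 = 55
  L = 264 + 4·137 + 5·55 = 1087
Policy B (R − 9, A − 11):
  A = 90 − 11 = 79
  R = 28 − 9 = 19
  L = 264 + 4·79 + 5·19 = 675
Policy C (R := 57):
  A = 90
  R = 57
  L = 264 + 4·90 + 5·57 = 909
Comparing — Policy A: L=1087, Policy B: L=675, Policy C: L=909. Lowest is 675 (Policy B).

675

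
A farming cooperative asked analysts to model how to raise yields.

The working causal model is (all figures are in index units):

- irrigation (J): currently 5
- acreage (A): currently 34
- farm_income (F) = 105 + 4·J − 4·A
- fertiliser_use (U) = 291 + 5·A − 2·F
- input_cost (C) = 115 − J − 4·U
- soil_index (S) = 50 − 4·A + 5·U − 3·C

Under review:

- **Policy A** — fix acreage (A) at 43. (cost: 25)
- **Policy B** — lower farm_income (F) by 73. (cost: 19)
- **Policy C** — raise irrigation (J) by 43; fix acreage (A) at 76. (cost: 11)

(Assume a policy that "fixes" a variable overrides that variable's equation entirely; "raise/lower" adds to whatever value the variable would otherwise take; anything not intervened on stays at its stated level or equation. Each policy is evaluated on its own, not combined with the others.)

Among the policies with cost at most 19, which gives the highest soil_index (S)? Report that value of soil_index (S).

Policy B (F − 73):
  J = 5
  A = 34
  F = 105 + 4·5 − 4·34 (−73 from intervention) = -84
  U = 291 + 5·34 − 2·(-84) = 629
  C = 115 − 5 − 4·629 = -2406
  S = 50 − 4·34 + 5·629 − 3·(-2406) = 10277
Policy C (J + 43, A := 76):
  J = 5 + 43 = 48
  A = 76
  F = 105 + 4·48 − 4·76 = -7
  U = 291 + 5·76 − 2·(-7) = 685
  C = 115 − 48 − 4·685 = -2673
  S = 50 − 4·76 + 5·685 − 3·(-2673) = 11190
Comparing — Policy B: S=10277, Policy C: S=11190. Highest is 11190 (Policy C).

11190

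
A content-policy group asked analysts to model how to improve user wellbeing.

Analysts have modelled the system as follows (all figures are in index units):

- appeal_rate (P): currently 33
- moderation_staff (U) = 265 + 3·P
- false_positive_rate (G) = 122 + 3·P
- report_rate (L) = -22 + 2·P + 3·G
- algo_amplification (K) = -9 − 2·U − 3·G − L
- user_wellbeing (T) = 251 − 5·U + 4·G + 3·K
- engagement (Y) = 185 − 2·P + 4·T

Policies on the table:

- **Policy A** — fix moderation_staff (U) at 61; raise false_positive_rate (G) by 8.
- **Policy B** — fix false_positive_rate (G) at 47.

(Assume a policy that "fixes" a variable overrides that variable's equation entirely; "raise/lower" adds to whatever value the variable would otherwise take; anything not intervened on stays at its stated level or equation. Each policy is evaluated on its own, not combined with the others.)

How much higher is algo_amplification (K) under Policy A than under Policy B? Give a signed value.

-486

Policy A (U := 61, G + 8):
  P = 33
  U = 61
  G = 122 + 3·33 (+8 from intervention) = 229
  L = -22 + 2·33 + 3·229 = 731
  K = -9 − 2·61 − 3·229 − 731 = -1549
Policy B (G := 47):
  P = 33
  U = 265 + 3·33 = 364
  G = 47
  L = -22 + 2·33 + 3·47 = 185
  K = -9 − 2·364 − 3·47 − 185 = -1063
K: -1549 − (-1063) = -486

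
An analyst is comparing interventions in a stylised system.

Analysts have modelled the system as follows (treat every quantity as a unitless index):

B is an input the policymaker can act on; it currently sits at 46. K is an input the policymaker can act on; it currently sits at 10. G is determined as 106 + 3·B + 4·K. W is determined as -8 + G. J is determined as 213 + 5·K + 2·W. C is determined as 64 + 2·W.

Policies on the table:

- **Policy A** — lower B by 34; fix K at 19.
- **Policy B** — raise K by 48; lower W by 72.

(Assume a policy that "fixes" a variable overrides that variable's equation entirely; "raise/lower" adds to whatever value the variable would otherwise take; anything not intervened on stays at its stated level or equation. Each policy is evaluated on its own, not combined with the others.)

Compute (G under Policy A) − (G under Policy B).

-258

Policy A (B − 34, K := 19):
  B = 46 − 34 = 12
  K = 19
  G = 106 + 3·12 + 4·19 = 218
Policy B (K + 48, W − 72):
  B = 46
  K = 10 + 48 = 58
  G = 106 + 3·46 + 4·58 = 476
G: 218 − 476 = -258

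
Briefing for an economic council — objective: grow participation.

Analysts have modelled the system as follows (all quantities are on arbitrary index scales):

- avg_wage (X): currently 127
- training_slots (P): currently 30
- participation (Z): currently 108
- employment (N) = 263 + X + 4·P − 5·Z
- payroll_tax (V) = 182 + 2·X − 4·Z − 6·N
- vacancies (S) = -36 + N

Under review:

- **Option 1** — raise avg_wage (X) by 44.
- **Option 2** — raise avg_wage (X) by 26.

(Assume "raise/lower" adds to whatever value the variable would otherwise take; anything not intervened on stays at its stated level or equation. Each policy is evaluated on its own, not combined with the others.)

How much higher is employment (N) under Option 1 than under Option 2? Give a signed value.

Option 1 (X + 44):
  X = 127 + 44 = 171
  P = 30
  Z = 108
  N = 263 + 171 + 4·30 − 5·108 = 14
Option 2 (X + 26):
  X = 127 + 26 = 153
  P = 30
  Z = 108
  N = 263 + 153 + 4·30 − 5·108 = -4
N: 14 − (-4) = 18

18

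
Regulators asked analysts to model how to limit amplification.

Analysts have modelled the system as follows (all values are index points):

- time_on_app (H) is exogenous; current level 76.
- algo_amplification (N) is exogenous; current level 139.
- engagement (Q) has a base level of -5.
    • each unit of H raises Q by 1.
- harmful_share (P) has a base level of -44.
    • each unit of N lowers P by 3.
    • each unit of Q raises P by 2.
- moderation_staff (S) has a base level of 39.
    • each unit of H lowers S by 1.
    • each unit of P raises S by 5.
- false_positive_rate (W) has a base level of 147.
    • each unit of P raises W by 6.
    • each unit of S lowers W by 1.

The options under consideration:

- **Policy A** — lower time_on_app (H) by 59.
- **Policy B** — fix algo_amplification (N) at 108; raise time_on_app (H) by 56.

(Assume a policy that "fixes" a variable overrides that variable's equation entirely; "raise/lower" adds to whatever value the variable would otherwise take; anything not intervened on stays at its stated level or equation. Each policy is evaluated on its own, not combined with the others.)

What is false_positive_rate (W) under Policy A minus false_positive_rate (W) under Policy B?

Policy A (H − 59):
  H = 76 − 59 = 17
  N = 139
  Q = -5 + 17 = 12
  P = -44 − 3·139 + 2·12 = -437
  S = 39 − 17 + 5·(-437) = -2163
  W = 147 + 6·(-437) − (-2163) = -312
Policy B (N := 108, H + 56):
  H = 76 + 56 = 132
  N = 108
  Q = -5 + 132 = 127
  P = -44 − 3·108 + 2·127 = -114
  S = 39 − 132 + 5·(-114) = -663
  W = 147 + 6·(-114) − (-663) = 126
W: -312 − 126 = -438

-438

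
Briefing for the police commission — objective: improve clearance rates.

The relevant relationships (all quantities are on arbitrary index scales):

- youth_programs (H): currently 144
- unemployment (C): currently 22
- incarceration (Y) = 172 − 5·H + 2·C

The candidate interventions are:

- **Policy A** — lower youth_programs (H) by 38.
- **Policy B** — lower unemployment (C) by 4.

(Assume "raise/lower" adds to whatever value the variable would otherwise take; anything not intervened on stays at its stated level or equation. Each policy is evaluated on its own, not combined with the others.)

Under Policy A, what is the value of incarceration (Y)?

Policy A (H − 38):
  H = 144 − 38 = 106
  C = 22
  Y = 172 − 5·106 + 2·22 = -314

-314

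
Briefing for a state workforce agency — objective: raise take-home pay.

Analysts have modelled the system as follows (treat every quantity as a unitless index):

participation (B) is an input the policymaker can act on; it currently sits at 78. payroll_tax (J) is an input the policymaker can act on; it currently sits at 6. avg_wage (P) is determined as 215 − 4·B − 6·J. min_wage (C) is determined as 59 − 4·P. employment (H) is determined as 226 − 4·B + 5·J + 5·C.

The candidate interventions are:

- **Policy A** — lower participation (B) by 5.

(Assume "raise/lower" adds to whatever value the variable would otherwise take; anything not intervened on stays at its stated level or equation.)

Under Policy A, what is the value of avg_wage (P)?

-113

Policy A (B − 5):
  B = 78 − 5 = 73
  J = 6
  P = 215 − 4·73 − 6·6 = -113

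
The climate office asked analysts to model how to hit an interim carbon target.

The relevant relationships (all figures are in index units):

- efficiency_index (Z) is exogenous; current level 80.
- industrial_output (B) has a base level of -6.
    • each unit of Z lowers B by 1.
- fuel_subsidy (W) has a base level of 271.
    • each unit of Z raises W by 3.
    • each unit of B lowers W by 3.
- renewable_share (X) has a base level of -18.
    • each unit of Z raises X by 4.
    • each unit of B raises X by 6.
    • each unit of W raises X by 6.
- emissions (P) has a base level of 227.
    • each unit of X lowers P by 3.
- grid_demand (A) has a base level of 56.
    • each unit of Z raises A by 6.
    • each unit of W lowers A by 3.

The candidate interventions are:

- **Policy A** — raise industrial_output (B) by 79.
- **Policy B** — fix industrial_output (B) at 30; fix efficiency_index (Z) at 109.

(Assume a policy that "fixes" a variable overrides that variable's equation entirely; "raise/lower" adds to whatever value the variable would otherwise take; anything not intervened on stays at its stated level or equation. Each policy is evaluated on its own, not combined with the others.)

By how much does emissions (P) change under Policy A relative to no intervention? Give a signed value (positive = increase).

2844

Baseline:
  Z = 80
  B = -6 − 80 = -86
  W = 271 + 3·80 − 3·(-86) = 769
  X = -18 + 4·80 + 6·(-86) + 6·769 = 4400
  P = 227 − 3·4400 = -12973
Policy A (B + 79):
  Z = 80
  B = -6 − 80 (+79 from intervention) = -7
  W = 271 + 3·80 − 3·(-7) = 532
  X = -18 + 4·80 + 6·(-7) + 6·532 = 3452
  P = 227 − 3·3452 = -10129
Change in P: -10129 − (-12973) = 2844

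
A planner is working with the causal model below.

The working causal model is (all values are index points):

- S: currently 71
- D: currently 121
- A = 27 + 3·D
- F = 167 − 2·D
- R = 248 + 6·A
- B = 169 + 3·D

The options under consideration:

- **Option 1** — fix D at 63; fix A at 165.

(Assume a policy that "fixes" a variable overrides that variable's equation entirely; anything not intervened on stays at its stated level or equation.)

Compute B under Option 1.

Option 1 (D := 63, A := 165):
  D = 63
  B = 169 + 3·63 = 358

358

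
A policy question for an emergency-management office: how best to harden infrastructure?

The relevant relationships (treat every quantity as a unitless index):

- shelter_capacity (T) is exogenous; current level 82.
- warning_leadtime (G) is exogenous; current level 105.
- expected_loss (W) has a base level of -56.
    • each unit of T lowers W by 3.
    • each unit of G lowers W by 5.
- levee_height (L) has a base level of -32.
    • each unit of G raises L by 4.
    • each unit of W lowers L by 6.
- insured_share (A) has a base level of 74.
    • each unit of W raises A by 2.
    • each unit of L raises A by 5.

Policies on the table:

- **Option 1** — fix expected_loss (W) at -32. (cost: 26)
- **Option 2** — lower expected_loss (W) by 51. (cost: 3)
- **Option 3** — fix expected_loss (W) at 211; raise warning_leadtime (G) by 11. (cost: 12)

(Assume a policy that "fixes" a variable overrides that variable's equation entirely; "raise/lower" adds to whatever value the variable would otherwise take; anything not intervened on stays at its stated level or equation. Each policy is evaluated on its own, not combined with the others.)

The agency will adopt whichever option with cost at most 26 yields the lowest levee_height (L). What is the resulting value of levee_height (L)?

-834

Option 1 (W := -32):
  T = 82
  G = 105
  W = -32
  L = -32 + 4·105 − 6·(-32) = 580
Option 2 (W − 51):
  T = 82
  G = 105
  W = -56 − 3·82 − 5·105 (−51 from intervention) = -878
  L = -32 + 4·105 − 6·(-878) = 5656
Option 3 (W := 211, G + 11):
  T = 82
  G = 105 + 11 = 116
  W = 211
  L = -32 + 4·116 − 6·211 = -834
Comparing — Option 1: L=580, Option 2: L=5656, Option 3: L=-834. Lowest is -834 (Option 3).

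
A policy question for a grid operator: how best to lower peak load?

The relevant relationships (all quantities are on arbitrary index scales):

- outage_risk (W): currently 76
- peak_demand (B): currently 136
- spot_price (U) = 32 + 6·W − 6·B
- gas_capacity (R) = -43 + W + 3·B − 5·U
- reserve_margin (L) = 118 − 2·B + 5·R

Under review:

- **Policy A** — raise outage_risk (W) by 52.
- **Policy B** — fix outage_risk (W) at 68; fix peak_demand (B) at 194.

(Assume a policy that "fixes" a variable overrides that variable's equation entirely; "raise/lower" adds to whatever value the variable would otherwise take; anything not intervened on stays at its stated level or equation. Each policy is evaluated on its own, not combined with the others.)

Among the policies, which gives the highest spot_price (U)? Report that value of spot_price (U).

-16

Policy A (W + 52):
  W = 76 + 52 = 128
  B = 136
  U = 32 + 6·128 − 6·136 = -16
Policy B (W := 68, B := 194):
  W = 68
  B = 194
  U = 32 + 6·68 − 6·194 = -724
Comparing — Policy A: U=-16, Policy B: U=-724. Highest is -16 (Policy A).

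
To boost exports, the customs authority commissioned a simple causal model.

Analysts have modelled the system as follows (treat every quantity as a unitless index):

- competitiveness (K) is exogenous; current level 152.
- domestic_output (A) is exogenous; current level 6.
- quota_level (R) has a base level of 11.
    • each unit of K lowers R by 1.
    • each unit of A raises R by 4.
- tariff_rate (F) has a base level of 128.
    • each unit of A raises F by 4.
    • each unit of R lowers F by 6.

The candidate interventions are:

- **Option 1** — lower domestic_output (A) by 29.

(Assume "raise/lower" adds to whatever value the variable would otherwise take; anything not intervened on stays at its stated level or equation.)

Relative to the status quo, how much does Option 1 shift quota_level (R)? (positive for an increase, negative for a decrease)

-116

Baseline:
  K = 152
  A = 6
  R = 11 − 152 + 4·6 = -117
Option 1 (A − 29):
  K = 152
  A = 6 − 29 = -23
  R = 11 − 152 + 4·(-23) = -233
Change in R: -233 − (-117) = -116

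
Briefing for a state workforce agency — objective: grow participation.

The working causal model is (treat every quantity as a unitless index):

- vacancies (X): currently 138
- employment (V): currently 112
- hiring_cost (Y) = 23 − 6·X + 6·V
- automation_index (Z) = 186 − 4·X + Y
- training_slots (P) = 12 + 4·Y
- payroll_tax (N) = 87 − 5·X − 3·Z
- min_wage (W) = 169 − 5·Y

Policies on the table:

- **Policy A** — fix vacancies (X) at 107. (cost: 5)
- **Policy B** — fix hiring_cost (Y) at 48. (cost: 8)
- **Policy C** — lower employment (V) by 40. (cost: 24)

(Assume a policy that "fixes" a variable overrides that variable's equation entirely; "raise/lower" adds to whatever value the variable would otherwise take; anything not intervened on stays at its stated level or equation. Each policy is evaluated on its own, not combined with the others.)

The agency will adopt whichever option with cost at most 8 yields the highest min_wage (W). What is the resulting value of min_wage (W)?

-71

Policy A (X := 107):
  X = 107
  V = 112
  Y = 23 − 6·107 + 6·112 = 53
  W = 169 − 5·53 = -96
Policy B (Y := 48):
  X = 138
  V = 112
  Y = 48
  W = 169 − 5·48 = -71
Comparing — Policy A: W=-96, Policy B: W=-71. Highest is -71 (Policy B).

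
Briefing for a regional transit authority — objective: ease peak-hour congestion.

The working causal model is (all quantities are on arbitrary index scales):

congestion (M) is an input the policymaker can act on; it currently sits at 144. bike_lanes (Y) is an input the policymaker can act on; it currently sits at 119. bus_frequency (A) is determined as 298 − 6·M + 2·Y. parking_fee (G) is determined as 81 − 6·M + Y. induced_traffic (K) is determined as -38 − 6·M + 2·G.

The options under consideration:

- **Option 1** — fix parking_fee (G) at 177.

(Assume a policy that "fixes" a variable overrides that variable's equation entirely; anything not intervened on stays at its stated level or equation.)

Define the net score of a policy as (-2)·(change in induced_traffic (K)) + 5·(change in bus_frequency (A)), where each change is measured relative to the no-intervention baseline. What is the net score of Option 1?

-3364

Baseline:
  M = 144
  Y = 119
  A = 298 − 6·144 + 2·119 = -328
  G = 81 − 6·144 + 119 = -664
  K = -38 − 6·144 + 2·(-664) = -2230
Option 1 (G := 177):
  M = 144
  Y = 119
  A = 298 − 6·144 + 2·119 = -328
  G = 177
  K = -38 − 6·144 + 2·177 = -548
ΔK = -548 − (-2230) = 1682; ΔA = -328 − (-328) = 0
Score = (-2)·1682 + 5·0 = -3364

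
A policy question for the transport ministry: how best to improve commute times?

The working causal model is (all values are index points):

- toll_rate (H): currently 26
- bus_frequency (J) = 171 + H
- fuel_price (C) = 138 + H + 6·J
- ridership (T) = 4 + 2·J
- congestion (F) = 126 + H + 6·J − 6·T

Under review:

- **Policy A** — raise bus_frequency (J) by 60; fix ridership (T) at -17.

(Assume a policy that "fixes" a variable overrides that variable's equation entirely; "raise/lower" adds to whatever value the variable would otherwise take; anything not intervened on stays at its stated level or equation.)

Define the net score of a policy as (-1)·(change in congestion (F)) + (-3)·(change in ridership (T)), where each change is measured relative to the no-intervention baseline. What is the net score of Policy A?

-1605

Baseline:
  H = 26
  J = 171 + 26 = 197
  T = 4 + 2·197 = 398
  F = 126 + 26 + 6·197 − 6·398 = -1054
Policy A (J + 60, T := -17):
  H = 26
  J = 171 + 26 (+60 from intervention) = 257
  T = -17
  F = 126 + 26 + 6·257 − 6·(-17) = 1796
ΔF = 1796 − (-1054) = 2850; ΔT = -17 − 398 = -415
Score = (-1)·2850 + (-3)·(-415) = -1605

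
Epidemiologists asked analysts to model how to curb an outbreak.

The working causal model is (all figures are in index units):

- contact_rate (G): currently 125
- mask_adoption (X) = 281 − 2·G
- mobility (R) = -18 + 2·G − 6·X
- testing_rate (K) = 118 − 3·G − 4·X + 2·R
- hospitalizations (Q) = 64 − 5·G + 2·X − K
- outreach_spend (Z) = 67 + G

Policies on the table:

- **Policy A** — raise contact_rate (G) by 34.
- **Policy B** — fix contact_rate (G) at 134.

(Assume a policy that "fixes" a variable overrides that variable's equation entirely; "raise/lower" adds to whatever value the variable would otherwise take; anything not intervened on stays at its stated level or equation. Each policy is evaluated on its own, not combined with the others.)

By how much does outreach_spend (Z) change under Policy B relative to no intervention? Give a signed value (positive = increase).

Baseline:
  G = 125
  Z = 67 + 125 = 192
Policy B (G := 134):
  G = 134
  Z = 67 + 134 = 201
Change in Z: 201 − 192 = 9

9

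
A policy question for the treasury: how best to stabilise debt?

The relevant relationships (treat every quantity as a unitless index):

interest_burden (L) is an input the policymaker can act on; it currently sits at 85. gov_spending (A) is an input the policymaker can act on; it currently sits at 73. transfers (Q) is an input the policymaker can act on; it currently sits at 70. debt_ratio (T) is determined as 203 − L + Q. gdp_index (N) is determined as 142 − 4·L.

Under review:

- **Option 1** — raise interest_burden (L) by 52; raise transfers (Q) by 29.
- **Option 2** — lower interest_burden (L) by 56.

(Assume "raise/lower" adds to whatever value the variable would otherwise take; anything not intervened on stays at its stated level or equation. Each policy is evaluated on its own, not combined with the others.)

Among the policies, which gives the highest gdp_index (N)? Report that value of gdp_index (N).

Option 1 (L + 52, Q + 29):
  L = 85 + 52 = 137
  N = 142 − 4·137 = -406
Option 2 (L − 56):
  L = 85 − 56 = 29
  N = 142 − 4·29 = 26
Comparing — Option 1: N=-406, Option 2: N=26. Highest is 26 (Option 2).

26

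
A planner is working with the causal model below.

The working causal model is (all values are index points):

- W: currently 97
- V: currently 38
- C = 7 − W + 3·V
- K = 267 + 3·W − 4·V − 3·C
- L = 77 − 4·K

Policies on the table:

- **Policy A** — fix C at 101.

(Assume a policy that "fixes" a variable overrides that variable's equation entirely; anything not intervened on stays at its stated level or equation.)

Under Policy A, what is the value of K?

103

Policy A (C := 101):
  W = 97
  V = 38
  C = 101
  K = 267 + 3·97 − 4·38 − 3·101 = 103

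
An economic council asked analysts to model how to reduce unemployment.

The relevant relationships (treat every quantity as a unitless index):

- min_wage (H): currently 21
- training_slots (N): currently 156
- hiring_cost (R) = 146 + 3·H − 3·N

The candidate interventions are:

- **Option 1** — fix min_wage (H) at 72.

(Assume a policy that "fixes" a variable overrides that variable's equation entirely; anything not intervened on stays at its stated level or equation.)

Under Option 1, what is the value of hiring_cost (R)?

-106

Option 1 (H := 72):
  H = 72
  N = 156
  R = 146 + 3·72 − 3·156 = -106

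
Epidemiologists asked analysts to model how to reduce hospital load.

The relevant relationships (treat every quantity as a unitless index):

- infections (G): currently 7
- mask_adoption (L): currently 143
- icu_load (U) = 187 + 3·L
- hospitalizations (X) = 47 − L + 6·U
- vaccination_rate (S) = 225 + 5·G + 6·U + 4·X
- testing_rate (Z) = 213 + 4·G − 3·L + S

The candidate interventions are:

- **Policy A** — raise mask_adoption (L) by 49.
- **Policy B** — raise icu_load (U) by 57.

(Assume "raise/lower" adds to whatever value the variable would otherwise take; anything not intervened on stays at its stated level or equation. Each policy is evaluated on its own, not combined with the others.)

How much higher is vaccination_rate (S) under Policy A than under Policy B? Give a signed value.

2504

Policy A (L + 49):
  G = 7
  L = 143 + 49 = 192
  U = 187 + 3·192 = 763
  X = 47 − 192 + 6·763 = 4433
  S = 225 + 5·7 + 6·763 + 4·4433 = 22570
Policy B (U + 57):
  G = 7
  L = 143
  U = 187 + 3·143 (+57 from intervention) = 673
  X = 47 − 143 + 6·673 = 3942
  S = 225 + 5·7 + 6·673 + 4·3942 = 20066
S: 22570 − 20066 = 2504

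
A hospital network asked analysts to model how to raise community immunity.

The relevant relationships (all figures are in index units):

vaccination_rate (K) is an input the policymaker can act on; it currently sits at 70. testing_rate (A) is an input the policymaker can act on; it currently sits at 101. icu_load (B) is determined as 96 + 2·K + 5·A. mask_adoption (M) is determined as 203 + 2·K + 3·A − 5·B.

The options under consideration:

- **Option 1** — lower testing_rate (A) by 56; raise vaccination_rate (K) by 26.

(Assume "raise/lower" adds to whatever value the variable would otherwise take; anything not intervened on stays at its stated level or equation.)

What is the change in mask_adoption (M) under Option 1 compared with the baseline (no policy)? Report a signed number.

Baseline:
  K = 70
  A = 101
  B = 96 + 2·70 + 5·101 = 741
  M = 203 + 2·70 + 3·101 − 5·741 = -3059
Option 1 (A − 56, K + 26):
  K = 70 + 26 = 96
  A = 101 − 56 = 45
  B = 96 + 2·96 + 5·45 = 513
  M = 203 + 2·96 + 3·45 − 5·513 = -2035
Change in M: -2035 − (-3059) = 1024

1024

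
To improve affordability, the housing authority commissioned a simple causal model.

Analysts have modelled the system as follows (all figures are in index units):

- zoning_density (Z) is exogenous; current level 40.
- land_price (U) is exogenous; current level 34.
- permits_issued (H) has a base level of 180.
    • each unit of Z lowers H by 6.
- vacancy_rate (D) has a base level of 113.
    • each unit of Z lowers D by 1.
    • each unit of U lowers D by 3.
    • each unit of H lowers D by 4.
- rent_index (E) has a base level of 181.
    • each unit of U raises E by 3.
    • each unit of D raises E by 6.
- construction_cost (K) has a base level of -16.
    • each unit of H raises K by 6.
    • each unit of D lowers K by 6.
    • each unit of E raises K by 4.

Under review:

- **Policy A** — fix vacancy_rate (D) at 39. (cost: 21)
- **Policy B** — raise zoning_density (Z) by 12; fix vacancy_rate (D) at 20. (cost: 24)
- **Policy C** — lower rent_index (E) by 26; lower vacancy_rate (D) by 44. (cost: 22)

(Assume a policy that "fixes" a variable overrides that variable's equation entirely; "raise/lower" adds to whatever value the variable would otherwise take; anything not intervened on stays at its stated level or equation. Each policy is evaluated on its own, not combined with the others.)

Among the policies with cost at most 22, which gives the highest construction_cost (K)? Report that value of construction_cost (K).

3658

Policy A (D := 39):
  Z = 40
  U = 34
  H = 180 − 6·40 = -60
  D = 39
  E = 181 + 3·34 + 6·39 = 517
  K = -16 + 6·(-60) − 6·39 + 4·517 = 1458
Policy C (E − 26, D − 44):
  Z = 40
  U = 34
  H = 180 − 6·40 = -60
  D = 113 − 40 − 3·34 − 4·(-60) (−44 from intervention) = 167
  E = 181 + 3·34 + 6·167 (−26 from intervention) = 1259
  K = -16 + 6·(-60) − 6·167 + 4·1259 = 3658
Comparing — Policy A: K=1458, Policy C: K=3658. Highest is 3658 (Policy C).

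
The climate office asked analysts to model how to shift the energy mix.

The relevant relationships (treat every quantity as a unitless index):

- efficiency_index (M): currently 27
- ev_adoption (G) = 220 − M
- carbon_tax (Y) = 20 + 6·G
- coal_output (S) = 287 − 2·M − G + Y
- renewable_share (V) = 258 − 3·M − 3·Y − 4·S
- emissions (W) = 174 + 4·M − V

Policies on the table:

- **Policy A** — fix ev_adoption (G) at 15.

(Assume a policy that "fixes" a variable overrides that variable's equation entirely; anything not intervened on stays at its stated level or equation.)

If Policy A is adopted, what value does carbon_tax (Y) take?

110

Policy A (G := 15):
  M = 27
  G = 15
  Y = 20 + 6·15 = 110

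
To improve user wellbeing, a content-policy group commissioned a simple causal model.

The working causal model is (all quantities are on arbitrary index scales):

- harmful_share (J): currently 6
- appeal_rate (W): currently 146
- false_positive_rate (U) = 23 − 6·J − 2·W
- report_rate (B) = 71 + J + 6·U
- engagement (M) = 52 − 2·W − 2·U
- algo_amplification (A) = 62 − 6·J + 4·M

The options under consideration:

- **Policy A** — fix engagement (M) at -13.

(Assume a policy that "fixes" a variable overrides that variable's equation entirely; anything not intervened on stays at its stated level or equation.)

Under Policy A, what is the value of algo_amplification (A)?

Policy A (M := -13):
  J = 6
  W = 146
  U = 23 − 6·6 − 2·146 = -305
  M = -13
  A = 62 − 6·6 + 4·(-13) = -26

-26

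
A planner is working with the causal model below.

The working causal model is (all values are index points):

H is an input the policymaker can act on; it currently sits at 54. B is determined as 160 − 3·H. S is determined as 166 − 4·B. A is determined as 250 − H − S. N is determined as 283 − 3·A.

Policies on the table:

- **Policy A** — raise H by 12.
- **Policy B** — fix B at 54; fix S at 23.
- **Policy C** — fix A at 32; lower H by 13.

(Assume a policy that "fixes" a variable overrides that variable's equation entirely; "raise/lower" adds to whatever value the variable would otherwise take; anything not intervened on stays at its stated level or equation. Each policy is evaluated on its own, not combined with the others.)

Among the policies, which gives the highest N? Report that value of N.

Policy A (H + 12):
  H = 54 + 12 = 66
  B = 160 − 3·66 = -38
  S = 166 − 4·(-38) = 318
  A = 250 − 66 − 318 = -134
  N = 283 − 3·(-134) = 685
Policy B (B := 54, S := 23):
  H = 54
  B = 54
  S = 23
  A = 250 − 54 − 23 = 173
  N = 283 − 3·173 = -236
Policy C (A := 32, H − 13):
  H = 54 − 13 = 41
  B = 160 − 3·41 = 37
  S = 166 − 4·37 = 18
  A = 32
  N = 283 − 3·32 = 187
Comparing — Policy A: N=685, Policy B: N=-236, Policy C: N=187. Highest is 685 (Policy A).

685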